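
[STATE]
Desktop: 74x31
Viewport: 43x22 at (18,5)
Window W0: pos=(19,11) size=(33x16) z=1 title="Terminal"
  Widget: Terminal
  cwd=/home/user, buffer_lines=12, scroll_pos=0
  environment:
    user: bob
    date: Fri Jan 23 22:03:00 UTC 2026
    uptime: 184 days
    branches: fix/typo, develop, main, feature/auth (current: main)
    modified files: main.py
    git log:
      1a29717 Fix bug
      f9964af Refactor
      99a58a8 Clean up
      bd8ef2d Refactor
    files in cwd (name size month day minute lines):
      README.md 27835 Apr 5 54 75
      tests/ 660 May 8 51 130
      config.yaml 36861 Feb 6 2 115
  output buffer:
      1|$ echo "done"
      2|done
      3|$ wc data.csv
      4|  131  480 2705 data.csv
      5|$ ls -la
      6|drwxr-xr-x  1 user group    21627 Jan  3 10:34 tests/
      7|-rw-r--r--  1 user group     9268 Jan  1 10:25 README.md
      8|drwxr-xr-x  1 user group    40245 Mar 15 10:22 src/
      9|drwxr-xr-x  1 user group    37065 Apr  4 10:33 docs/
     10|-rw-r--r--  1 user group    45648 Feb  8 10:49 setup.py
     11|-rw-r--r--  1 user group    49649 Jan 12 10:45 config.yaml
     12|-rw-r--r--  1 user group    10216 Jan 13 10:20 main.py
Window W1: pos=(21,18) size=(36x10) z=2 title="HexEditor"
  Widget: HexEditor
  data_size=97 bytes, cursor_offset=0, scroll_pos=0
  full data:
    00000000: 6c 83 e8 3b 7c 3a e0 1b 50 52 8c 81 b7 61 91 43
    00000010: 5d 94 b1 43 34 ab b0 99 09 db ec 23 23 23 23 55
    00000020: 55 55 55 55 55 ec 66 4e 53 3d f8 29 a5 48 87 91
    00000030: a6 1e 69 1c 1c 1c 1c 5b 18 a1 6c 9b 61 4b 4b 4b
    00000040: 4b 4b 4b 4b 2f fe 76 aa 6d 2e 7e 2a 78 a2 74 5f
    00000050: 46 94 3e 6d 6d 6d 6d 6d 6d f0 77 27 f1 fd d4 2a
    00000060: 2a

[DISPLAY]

                                           
                                           
                                           
                                           
                                           
                                           
 ┏━━━━━━━━━━━━━━━━━━━━━━━━━━━━━━━┓         
 ┃ Terminal                      ┃         
 ┠───────────────────────────────┨         
 ┃$ echo "done"                  ┃         
 ┃done                           ┃         
 ┃$ wc data.csv                  ┃         
 ┃  131  480 2705 data.csv       ┃         
 ┃$┏━━━━━━━━━━━━━━━━━━━━━━━━━━━━━━━━━━┓    
 ┃d┃ HexEditor                        ┃    
 ┃-┠──────────────────────────────────┨    
 ┃d┃00000000  6C 83 e8 3b 7c 3a e0 1b ┃    
 ┃d┃00000010  5d 94 b1 43 34 ab b0 99 ┃    
 ┃-┃00000020  55 55 55 55 55 ec 66 4e ┃    
 ┃-┃00000030  a6 1e 69 1c 1c 1c 1c 5b ┃    
 ┃-┃00000040  4b 4b 4b 4b 2f fe 76 aa ┃    
 ┗━┃00000050  46 94 3e 6d 6d 6d 6d 6d ┃    


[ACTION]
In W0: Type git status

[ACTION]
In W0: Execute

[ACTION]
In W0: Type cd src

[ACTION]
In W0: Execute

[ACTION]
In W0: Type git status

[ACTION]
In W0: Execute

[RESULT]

                                           
                                           
                                           
                                           
                                           
                                           
 ┏━━━━━━━━━━━━━━━━━━━━━━━━━━━━━━━┓         
 ┃ Terminal                      ┃         
 ┠───────────────────────────────┨         
 ┃On branch main                 ┃         
 ┃Changes not staged for commit: ┃         
 ┃                               ┃         
 ┃        modified:   main.py    ┃         
 ┃$┏━━━━━━━━━━━━━━━━━━━━━━━━━━━━━━━━━━┓    
 ┃ ┃ HexEditor                        ┃    
 ┃$┠──────────────────────────────────┨    
 ┃O┃00000000  6C 83 e8 3b 7c 3a e0 1b ┃    
 ┃C┃00000010  5d 94 b1 43 34 ab b0 99 ┃    
 ┃ ┃00000020  55 55 55 55 55 ec 66 4e ┃    
 ┃ ┃00000030  a6 1e 69 1c 1c 1c 1c 5b ┃    
 ┃$┃00000040  4b 4b 4b 4b 2f fe 76 aa ┃    
 ┗━┃00000050  46 94 3e 6d 6d 6d 6d 6d ┃    


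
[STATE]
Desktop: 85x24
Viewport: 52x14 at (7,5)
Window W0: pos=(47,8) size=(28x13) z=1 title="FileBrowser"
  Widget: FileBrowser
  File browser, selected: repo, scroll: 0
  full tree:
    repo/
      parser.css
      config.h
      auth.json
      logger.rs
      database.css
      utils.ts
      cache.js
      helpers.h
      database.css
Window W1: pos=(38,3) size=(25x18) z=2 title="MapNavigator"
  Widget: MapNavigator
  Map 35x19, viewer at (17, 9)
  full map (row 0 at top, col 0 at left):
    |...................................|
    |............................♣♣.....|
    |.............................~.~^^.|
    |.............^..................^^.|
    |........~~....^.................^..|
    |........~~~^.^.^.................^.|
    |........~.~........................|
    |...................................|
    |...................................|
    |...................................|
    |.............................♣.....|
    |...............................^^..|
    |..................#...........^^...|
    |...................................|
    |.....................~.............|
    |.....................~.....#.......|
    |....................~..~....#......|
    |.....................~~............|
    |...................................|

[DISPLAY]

                               ┠────────────────────
                               ┃....................
                               ┃.......^............
                               ┃..~~....^...........
                               ┃..~~~^.^.^..........
                               ┃..~.~...............
                               ┃....................
                               ┃....................
                               ┃...........@........
                               ┃....................
                               ┃....................
                               ┃............#.......
                               ┃....................
                               ┃...............~....


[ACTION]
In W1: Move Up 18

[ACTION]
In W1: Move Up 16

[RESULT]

                               ┠────────────────────
                               ┃                    
                               ┃                    
                               ┃                    
                               ┃                    
                               ┃                    
                               ┃                    
                               ┃                    
                               ┃...........@........
                               ┃....................
                               ┃....................
                               ┃.......^............
                               ┃..~~....^...........
                               ┃..~~~^.^.^..........


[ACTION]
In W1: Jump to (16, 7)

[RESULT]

                               ┠────────────────────
                               ┃....................
                               ┃....................
                               ┃....................
                               ┃........^...........
                               ┃...~~....^..........
                               ┃...~~~^.^.^.........
                               ┃...~.~..............
                               ┃...........@........
                               ┃....................
                               ┃....................
                               ┃....................
                               ┃....................
                               ┃.............#......


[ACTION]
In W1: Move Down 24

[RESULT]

                               ┠────────────────────
                               ┃....................
                               ┃.............#......
                               ┃....................
                               ┃................~...
                               ┃................~...
                               ┃...............~..~.
                               ┃................~~..
                               ┃...........@........
                               ┃                    
                               ┃                    
                               ┃                    
                               ┃                    
                               ┃                    


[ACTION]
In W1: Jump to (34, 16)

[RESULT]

                               ┠────────────────────
                               ┃............        
                               ┃......♣.....        
                               ┃........^^..        
                               ┃.......^^...        
                               ┃............        
                               ┃............        
                               ┃....#.......        
                               ┃~....#.....@        
                               ┃............        
                               ┃............        
                               ┃                    
                               ┃                    
                               ┃                    


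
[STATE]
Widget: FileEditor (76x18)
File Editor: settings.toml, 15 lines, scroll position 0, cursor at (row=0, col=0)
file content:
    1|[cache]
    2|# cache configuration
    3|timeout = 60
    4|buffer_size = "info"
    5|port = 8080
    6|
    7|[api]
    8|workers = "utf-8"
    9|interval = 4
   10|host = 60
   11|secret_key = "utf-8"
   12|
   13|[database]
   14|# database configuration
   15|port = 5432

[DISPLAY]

█cache]                                                                    ▲
# cache configuration                                                      █
timeout = 60                                                               ░
buffer_size = "info"                                                       ░
port = 8080                                                                ░
                                                                           ░
[api]                                                                      ░
workers = "utf-8"                                                          ░
interval = 4                                                               ░
host = 60                                                                  ░
secret_key = "utf-8"                                                       ░
                                                                           ░
[database]                                                                 ░
# database configuration                                                   ░
port = 5432                                                                ░
                                                                           ░
                                                                           ░
                                                                           ▼


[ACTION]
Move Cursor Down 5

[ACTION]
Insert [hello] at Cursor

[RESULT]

[cache]                                                                    ▲
# cache configuration                                                      █
timeout = 60                                                               ░
buffer_size = "info"                                                       ░
port = 8080                                                                ░
hello█                                                                     ░
[api]                                                                      ░
workers = "utf-8"                                                          ░
interval = 4                                                               ░
host = 60                                                                  ░
secret_key = "utf-8"                                                       ░
                                                                           ░
[database]                                                                 ░
# database configuration                                                   ░
port = 5432                                                                ░
                                                                           ░
                                                                           ░
                                                                           ▼


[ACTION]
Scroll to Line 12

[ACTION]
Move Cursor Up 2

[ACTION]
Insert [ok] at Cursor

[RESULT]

[cache]                                                                    ▲
# cache configuration                                                      █
timeout = 60                                                               ░
buffeok█_size = "info"                                                     ░
port = 8080                                                                ░
hello                                                                      ░
[api]                                                                      ░
workers = "utf-8"                                                          ░
interval = 4                                                               ░
host = 60                                                                  ░
secret_key = "utf-8"                                                       ░
                                                                           ░
[database]                                                                 ░
# database configuration                                                   ░
port = 5432                                                                ░
                                                                           ░
                                                                           ░
                                                                           ▼


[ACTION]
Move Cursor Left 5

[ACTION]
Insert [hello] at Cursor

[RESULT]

[cache]                                                                    ▲
# cache configuration                                                      █
timeout = 60                                                               ░
buhello█feokr_size = "info"                                                ░
port = 8080                                                                ░
hello                                                                      ░
[api]                                                                      ░
workers = "utf-8"                                                          ░
interval = 4                                                               ░
host = 60                                                                  ░
secret_key = "utf-8"                                                       ░
                                                                           ░
[database]                                                                 ░
# database configuration                                                   ░
port = 5432                                                                ░
                                                                           ░
                                                                           ░
                                                                           ▼


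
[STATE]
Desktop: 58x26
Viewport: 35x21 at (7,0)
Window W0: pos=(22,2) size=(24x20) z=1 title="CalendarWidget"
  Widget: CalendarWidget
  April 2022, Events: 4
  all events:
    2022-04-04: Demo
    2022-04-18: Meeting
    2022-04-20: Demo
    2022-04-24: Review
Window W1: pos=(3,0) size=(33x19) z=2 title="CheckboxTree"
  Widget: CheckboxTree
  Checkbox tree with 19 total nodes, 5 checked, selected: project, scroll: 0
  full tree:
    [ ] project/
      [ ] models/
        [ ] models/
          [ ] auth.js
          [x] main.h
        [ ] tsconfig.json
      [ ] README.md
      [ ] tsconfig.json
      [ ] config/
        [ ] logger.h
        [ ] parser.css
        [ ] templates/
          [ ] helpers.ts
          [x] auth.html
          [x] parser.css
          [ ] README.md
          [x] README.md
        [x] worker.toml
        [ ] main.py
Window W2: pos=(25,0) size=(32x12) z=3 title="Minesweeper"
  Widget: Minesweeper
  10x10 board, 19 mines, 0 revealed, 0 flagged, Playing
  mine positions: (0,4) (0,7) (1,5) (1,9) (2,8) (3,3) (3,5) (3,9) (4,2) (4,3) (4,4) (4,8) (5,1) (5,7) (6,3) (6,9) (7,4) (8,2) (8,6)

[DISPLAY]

━━━━━━━━━━━━━━━━━━┏━━━━━━━━━━━━━━━━
eckboxTree        ┃ Minesweeper    
──────────────────┠────────────────
] project/        ┃■■■■■■■■■■      
[-] models/       ┃■■■■■■■■■■      
  [-] models/     ┃■■■■■■■■■■      
    [ ] auth.js   ┃■■■■■■■■■■      
    [x] main.h    ┃■■■■■■■■■■      
  [ ] tsconfig.jso┃■■■■■■■■■■      
[ ] README.md     ┃■■■■■■■■■■      
[ ] tsconfig.json ┃■■■■■■■■■■      
[-] config/       ┗━━━━━━━━━━━━━━━━
  [ ] logger.h              ┃      
  [ ] parser.css            ┃      
  [-] templates/            ┃      
    [ ] helpers.ts          ┃      
    [x] auth.html           ┃      
    [x] parser.css          ┃      
━━━━━━━━━━━━━━━━━━━━━━━━━━━━┛      
               ┃                   
               ┃                   


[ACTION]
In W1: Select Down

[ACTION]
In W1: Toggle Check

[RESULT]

━━━━━━━━━━━━━━━━━━┏━━━━━━━━━━━━━━━━
eckboxTree        ┃ Minesweeper    
──────────────────┠────────────────
] project/        ┃■■■■■■■■■■      
[x] models/       ┃■■■■■■■■■■      
  [x] models/     ┃■■■■■■■■■■      
    [x] auth.js   ┃■■■■■■■■■■      
    [x] main.h    ┃■■■■■■■■■■      
  [x] tsconfig.jso┃■■■■■■■■■■      
[ ] README.md     ┃■■■■■■■■■■      
[ ] tsconfig.json ┃■■■■■■■■■■      
[-] config/       ┗━━━━━━━━━━━━━━━━
  [ ] logger.h              ┃      
  [ ] parser.css            ┃      
  [-] templates/            ┃      
    [ ] helpers.ts          ┃      
    [x] auth.html           ┃      
    [x] parser.css          ┃      
━━━━━━━━━━━━━━━━━━━━━━━━━━━━┛      
               ┃                   
               ┃                   


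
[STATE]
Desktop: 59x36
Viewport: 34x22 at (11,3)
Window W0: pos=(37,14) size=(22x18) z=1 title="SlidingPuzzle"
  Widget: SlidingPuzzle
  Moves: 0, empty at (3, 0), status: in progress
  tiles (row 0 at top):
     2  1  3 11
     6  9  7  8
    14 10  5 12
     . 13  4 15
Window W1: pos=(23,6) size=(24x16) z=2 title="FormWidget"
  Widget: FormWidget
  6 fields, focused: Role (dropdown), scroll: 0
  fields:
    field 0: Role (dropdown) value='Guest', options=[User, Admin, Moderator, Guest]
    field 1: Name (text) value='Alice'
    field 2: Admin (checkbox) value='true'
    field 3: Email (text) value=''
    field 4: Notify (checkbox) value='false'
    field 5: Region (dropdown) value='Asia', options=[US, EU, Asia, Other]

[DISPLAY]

                                  
                                  
                                  
            ┏━━━━━━━━━━━━━━━━━━━━━
            ┃ FormWidget          
            ┠─────────────────────
            ┃> Role:       [Guest▼
            ┃  Name:       [Alice 
            ┃  Admin:      [x]    
            ┃  Email:      [      
            ┃  Notify:     [ ]    
            ┃  Region:     [Asia ▼
            ┃                     
            ┃                     
            ┃                     
            ┃                     
            ┃                     
            ┃                     
            ┗━━━━━━━━━━━━━━━━━━━━━
                          ┃│ 14 │ 
                          ┃├────┼─
                          ┃│    │ 


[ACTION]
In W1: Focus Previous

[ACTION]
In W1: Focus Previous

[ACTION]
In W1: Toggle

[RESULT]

                                  
                                  
                                  
            ┏━━━━━━━━━━━━━━━━━━━━━
            ┃ FormWidget          
            ┠─────────────────────
            ┃  Role:       [Guest▼
            ┃  Name:       [Alice 
            ┃  Admin:      [x]    
            ┃  Email:      [      
            ┃> Notify:     [x]    
            ┃  Region:     [Asia ▼
            ┃                     
            ┃                     
            ┃                     
            ┃                     
            ┃                     
            ┃                     
            ┗━━━━━━━━━━━━━━━━━━━━━
                          ┃│ 14 │ 
                          ┃├────┼─
                          ┃│    │ 


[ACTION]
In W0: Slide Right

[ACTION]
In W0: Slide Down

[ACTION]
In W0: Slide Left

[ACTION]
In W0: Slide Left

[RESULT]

                                  
                                  
                                  
            ┏━━━━━━━━━━━━━━━━━━━━━
            ┃ FormWidget          
            ┠─────────────────────
            ┃  Role:       [Guest▼
            ┃  Name:       [Alice 
            ┃  Admin:      [x]    
            ┃  Email:      [      
            ┃> Notify:     [x]    
            ┃  Region:     [Asia ▼
            ┃                     
            ┃                     
            ┃                     
            ┃                     
            ┃                     
            ┃                     
            ┗━━━━━━━━━━━━━━━━━━━━━
                          ┃│ 10 │ 
                          ┃├────┼─
                          ┃│ 14 │ 


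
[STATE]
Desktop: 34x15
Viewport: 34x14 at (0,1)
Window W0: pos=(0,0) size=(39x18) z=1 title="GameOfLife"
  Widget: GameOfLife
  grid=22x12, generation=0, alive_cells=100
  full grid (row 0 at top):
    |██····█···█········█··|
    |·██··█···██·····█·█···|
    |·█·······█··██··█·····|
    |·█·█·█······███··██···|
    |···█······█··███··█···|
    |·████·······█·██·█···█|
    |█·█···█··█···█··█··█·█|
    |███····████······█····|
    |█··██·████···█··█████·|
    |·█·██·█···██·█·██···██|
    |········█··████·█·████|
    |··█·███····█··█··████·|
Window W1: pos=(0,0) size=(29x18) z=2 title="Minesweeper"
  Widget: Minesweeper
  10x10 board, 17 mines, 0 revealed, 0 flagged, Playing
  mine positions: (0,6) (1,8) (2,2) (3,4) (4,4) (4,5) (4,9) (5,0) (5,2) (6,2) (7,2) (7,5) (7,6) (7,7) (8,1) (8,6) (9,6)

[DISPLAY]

┃ Minesweeper               ┃     
┠───────────────────────────┨─────
┃■■■■■■■■■■                 ┃     
┃■■■■■■■■■■                 ┃     
┃■■■■■■■■■■                 ┃     
┃■■■■■■■■■■                 ┃     
┃■■■■■■■■■■                 ┃     
┃■■■■■■■■■■                 ┃     
┃■■■■■■■■■■                 ┃     
┃■■■■■■■■■■                 ┃     
┃■■■■■■■■■■                 ┃     
┃■■■■■■■■■■                 ┃     
┃                           ┃     
┃                           ┃     


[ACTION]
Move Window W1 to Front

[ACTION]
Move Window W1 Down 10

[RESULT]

┃■■■■■■■■■■                 ┃     
┃■■■■■■■■■■                 ┃─────
┃■■■■■■■■■■                 ┃     
┃■■■■■■■■■■                 ┃     
┃■■■■■■■■■■                 ┃     
┃■■■■■■■■■■                 ┃     
┃■■■■■■■■■■                 ┃     
┃■■■■■■■■■■                 ┃     
┃■■■■■■■■■■                 ┃     
┃                           ┃     
┃                           ┃     
┃                           ┃     
┃                           ┃     
┗━━━━━━━━━━━━━━━━━━━━━━━━━━━┛     


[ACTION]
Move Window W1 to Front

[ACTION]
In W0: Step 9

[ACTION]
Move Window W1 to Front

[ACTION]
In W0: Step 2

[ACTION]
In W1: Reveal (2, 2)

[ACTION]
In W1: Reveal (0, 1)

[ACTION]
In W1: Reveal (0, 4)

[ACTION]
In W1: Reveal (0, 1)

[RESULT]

┃■■■■■■■■✹■                 ┃     
┃■■✹■■■■■■■                 ┃─────
┃■■■■✹■■■■■                 ┃     
┃■■■■✹✹■■■✹                 ┃     
┃✹■✹■■■■■■■                 ┃     
┃■■✹■■■■■■■                 ┃     
┃■■✹■■✹✹✹■■                 ┃     
┃■✹■■■■✹■■■                 ┃     
┃■■■■■■✹■■■                 ┃     
┃                           ┃     
┃                           ┃     
┃                           ┃     
┃                           ┃     
┗━━━━━━━━━━━━━━━━━━━━━━━━━━━┛     


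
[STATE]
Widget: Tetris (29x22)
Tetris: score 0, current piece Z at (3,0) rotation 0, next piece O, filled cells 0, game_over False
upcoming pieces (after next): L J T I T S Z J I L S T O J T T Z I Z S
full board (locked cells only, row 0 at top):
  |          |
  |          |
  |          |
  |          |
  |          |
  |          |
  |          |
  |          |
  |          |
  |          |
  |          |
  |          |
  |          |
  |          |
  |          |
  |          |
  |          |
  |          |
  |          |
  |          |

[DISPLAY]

   ▓▓     │Next:             
    ▓▓    │▓▓                
          │▓▓                
          │                  
          │                  
          │                  
          │Score:            
          │0                 
          │                  
          │                  
          │                  
          │                  
          │                  
          │                  
          │                  
          │                  
          │                  
          │                  
          │                  
          │                  
          │                  
          │                  


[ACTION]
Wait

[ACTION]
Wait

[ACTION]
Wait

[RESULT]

          │Next:             
          │▓▓                
          │▓▓                
   ▓▓     │                  
    ▓▓    │                  
          │                  
          │Score:            
          │0                 
          │                  
          │                  
          │                  
          │                  
          │                  
          │                  
          │                  
          │                  
          │                  
          │                  
          │                  
          │                  
          │                  
          │                  


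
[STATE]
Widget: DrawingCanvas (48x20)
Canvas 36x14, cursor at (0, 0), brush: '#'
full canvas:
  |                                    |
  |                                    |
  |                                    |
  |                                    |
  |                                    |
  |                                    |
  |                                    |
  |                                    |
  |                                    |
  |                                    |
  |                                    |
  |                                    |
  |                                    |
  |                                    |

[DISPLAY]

+                                               
                                                
                                                
                                                
                                                
                                                
                                                
                                                
                                                
                                                
                                                
                                                
                                                
                                                
                                                
                                                
                                                
                                                
                                                
                                                


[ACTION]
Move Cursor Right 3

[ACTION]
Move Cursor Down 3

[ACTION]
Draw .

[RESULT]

                                                
                                                
                                                
   .                                            
                                                
                                                
                                                
                                                
                                                
                                                
                                                
                                                
                                                
                                                
                                                
                                                
                                                
                                                
                                                
                                                


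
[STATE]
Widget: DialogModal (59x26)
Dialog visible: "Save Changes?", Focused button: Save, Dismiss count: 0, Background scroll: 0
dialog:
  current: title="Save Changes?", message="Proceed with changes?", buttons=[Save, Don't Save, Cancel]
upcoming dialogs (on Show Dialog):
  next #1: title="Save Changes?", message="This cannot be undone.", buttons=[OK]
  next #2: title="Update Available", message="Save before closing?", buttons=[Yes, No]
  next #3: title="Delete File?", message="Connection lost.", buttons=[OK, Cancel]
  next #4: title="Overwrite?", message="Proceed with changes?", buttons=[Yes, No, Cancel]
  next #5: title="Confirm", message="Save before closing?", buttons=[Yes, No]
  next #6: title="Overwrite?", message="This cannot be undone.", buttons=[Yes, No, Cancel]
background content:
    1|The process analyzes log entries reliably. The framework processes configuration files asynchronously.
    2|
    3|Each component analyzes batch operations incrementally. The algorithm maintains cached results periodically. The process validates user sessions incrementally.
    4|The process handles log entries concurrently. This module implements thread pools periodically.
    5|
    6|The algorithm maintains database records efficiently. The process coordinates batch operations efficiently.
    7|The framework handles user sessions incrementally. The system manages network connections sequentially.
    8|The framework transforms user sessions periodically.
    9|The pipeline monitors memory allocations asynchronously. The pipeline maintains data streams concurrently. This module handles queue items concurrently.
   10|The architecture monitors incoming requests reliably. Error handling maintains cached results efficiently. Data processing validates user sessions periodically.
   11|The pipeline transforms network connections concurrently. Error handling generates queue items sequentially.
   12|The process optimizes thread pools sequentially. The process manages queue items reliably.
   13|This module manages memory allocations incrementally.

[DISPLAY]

The process analyzes log entries reliably. The framework pr
                                                           
Each component analyzes batch operations incrementally. The
The process handles log entries concurrently. This module i
                                                           
The algorithm maintains database records efficiently. The p
The framework handles user sessions incrementally. The syst
The framework transforms user sessions periodically.       
The pipeline monitors memory allocations asynchronously. Th
The architecture monitors incoming requests reliably. Error
The pipeline ┌──────────────────────────────┐oncurrently. E
The process o│        Save Changes?         │ly. The proces
This module m│    Proceed with changes?     │entally.      
             │ [Save]  Don't Save   Cancel  │              
             └──────────────────────────────┘              
                                                           
                                                           
                                                           
                                                           
                                                           
                                                           
                                                           
                                                           
                                                           
                                                           
                                                           


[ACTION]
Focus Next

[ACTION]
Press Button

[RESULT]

The process analyzes log entries reliably. The framework pr
                                                           
Each component analyzes batch operations incrementally. The
The process handles log entries concurrently. This module i
                                                           
The algorithm maintains database records efficiently. The p
The framework handles user sessions incrementally. The syst
The framework transforms user sessions periodically.       
The pipeline monitors memory allocations asynchronously. Th
The architecture monitors incoming requests reliably. Error
The pipeline transforms network connections concurrently. E
The process optimizes thread pools sequentially. The proces
This module manages memory allocations incrementally.      
                                                           
                                                           
                                                           
                                                           
                                                           
                                                           
                                                           
                                                           
                                                           
                                                           
                                                           
                                                           
                                                           


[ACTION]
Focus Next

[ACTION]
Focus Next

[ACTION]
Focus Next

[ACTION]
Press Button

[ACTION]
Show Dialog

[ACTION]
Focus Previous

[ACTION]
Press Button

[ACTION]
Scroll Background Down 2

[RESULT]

Each component analyzes batch operations incrementally. The
The process handles log entries concurrently. This module i
                                                           
The algorithm maintains database records efficiently. The p
The framework handles user sessions incrementally. The syst
The framework transforms user sessions periodically.       
The pipeline monitors memory allocations asynchronously. Th
The architecture monitors incoming requests reliably. Error
The pipeline transforms network connections concurrently. E
The process optimizes thread pools sequentially. The proces
This module manages memory allocations incrementally.      
                                                           
                                                           
                                                           
                                                           
                                                           
                                                           
                                                           
                                                           
                                                           
                                                           
                                                           
                                                           
                                                           
                                                           
                                                           


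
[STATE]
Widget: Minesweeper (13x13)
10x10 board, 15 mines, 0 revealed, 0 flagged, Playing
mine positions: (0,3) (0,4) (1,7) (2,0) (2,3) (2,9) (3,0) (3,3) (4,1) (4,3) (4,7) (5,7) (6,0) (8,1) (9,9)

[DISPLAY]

■■■■■■■■■■   
■■■■■■■■■■   
■■■■■■■■■■   
■■■■■■■■■■   
■■■■■■■■■■   
■■■■■■■■■■   
■■■■■■■■■■   
■■■■■■■■■■   
■■■■■■■■■■   
■■■■■■■■■■   
             
             
             


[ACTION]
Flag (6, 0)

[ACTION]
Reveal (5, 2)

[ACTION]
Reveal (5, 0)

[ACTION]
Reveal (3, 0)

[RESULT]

■■■✹✹■■■■■   
■■■■■■■✹■■   
✹■■✹■■■■■✹   
✹■■✹■■■■■■   
■✹■✹■■■✹■■   
2■2■■■■✹■■   
✹■■■■■■■■■   
■■■■■■■■■■   
■✹■■■■■■■■   
■■■■■■■■■✹   
             
             
             
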